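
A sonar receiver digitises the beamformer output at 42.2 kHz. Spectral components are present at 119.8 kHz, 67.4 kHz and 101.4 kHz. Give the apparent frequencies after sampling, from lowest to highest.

fs/2 = 21.1 kHz.
119.8 kHz mod fs = 35.4 kHz.
35.4 kHz > fs/2 = 21.1 kHz, folds to fs − 35.4 kHz = 6.8 kHz.
67.4 kHz mod fs = 25.2 kHz.
25.2 kHz > fs/2 = 21.1 kHz, folds to fs − 25.2 kHz = 17 kHz.
101.4 kHz mod fs = 17 kHz.
17 kHz ≤ fs/2 = 21.1 kHz, appears at 17 kHz.
Distinct values: {6.8 kHz, 17 kHz}.

6.8 kHz, 17 kHz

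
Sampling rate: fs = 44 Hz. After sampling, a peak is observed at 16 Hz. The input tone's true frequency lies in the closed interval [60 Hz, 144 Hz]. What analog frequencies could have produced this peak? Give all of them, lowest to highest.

Frequencies that alias to 16 Hz are k·fs ± 16 Hz for integer k ≥ 0.
k=0: 16 Hz.
k=1: 28 Hz, 60 Hz.
k=2: 72 Hz, 104 Hz.
k=3: 116 Hz, 148 Hz.
k=4: 160 Hz, 192 Hz.
Within [60 Hz, 144 Hz]: 60 Hz, 72 Hz, 104 Hz, 116 Hz.

60 Hz, 72 Hz, 104 Hz, 116 Hz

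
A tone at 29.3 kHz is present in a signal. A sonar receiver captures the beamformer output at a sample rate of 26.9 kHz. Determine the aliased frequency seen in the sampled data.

29.3 kHz mod fs = 2.4 kHz.
2.4 kHz ≤ fs/2 = 13.45 kHz, appears at 2.4 kHz.

2.4 kHz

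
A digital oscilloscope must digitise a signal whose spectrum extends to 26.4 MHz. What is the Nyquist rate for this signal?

Nyquist rate = 2 × 26.4 MHz = 52.8 MHz.

52.8 MHz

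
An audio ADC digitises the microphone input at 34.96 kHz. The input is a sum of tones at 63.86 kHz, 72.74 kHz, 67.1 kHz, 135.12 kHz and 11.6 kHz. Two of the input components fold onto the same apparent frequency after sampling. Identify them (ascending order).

fs/2 = 17.48 kHz.
63.86 kHz mod fs = 28.9 kHz.
28.9 kHz > fs/2 = 17.48 kHz, folds to fs − 28.9 kHz = 6.06 kHz.
72.74 kHz mod fs = 2.82 kHz.
2.82 kHz ≤ fs/2 = 17.48 kHz, appears at 2.82 kHz.
67.1 kHz mod fs = 32.14 kHz.
32.14 kHz > fs/2 = 17.48 kHz, folds to fs − 32.14 kHz = 2.82 kHz.
135.12 kHz mod fs = 30.24 kHz.
30.24 kHz > fs/2 = 17.48 kHz, folds to fs − 30.24 kHz = 4.72 kHz.
11.6 kHz ≤ fs/2 = 17.48 kHz, passes unchanged.
67.1 kHz and 72.74 kHz both map to 2.82 kHz.

67.1 kHz, 72.74 kHz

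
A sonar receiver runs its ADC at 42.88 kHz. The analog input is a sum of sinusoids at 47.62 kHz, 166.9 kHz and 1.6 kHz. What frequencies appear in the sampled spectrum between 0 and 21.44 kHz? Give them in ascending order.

fs/2 = 21.44 kHz.
47.62 kHz mod fs = 4.74 kHz.
4.74 kHz ≤ fs/2 = 21.44 kHz, appears at 4.74 kHz.
166.9 kHz mod fs = 38.26 kHz.
38.26 kHz > fs/2 = 21.44 kHz, folds to fs − 38.26 kHz = 4.62 kHz.
1.6 kHz ≤ fs/2 = 21.44 kHz, passes unchanged.
Distinct values: {1.6 kHz, 4.62 kHz, 4.74 kHz}.

1.6 kHz, 4.62 kHz, 4.74 kHz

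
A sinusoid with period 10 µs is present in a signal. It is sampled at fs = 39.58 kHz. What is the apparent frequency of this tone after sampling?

T = 10 µs → f = 1/T = 100 kHz.
100 kHz mod fs = 20.84 kHz.
20.84 kHz > fs/2 = 19.79 kHz, folds to fs − 20.84 kHz = 18.74 kHz.

18.74 kHz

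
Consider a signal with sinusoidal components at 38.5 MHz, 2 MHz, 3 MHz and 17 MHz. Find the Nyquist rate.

77 MHz

Highest-frequency component: 38.5 MHz.
Nyquist rate = 2 × 38.5 MHz = 77 MHz.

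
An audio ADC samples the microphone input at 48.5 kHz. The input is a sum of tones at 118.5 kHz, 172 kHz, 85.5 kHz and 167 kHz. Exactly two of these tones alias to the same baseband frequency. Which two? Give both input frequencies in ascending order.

fs/2 = 24.25 kHz.
118.5 kHz mod fs = 21.5 kHz.
21.5 kHz ≤ fs/2 = 24.25 kHz, appears at 21.5 kHz.
172 kHz mod fs = 26.5 kHz.
26.5 kHz > fs/2 = 24.25 kHz, folds to fs − 26.5 kHz = 22 kHz.
85.5 kHz mod fs = 37 kHz.
37 kHz > fs/2 = 24.25 kHz, folds to fs − 37 kHz = 11.5 kHz.
167 kHz mod fs = 21.5 kHz.
21.5 kHz ≤ fs/2 = 24.25 kHz, appears at 21.5 kHz.
118.5 kHz and 167 kHz both map to 21.5 kHz.

118.5 kHz, 167 kHz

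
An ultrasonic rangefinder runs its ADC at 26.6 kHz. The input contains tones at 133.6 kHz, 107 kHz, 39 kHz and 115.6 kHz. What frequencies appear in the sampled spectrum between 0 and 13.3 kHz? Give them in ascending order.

fs/2 = 13.3 kHz.
133.6 kHz mod fs = 0.6 kHz.
0.6 kHz ≤ fs/2 = 13.3 kHz, appears at 0.6 kHz.
107 kHz mod fs = 0.6 kHz.
0.6 kHz ≤ fs/2 = 13.3 kHz, appears at 0.6 kHz.
39 kHz mod fs = 12.4 kHz.
12.4 kHz ≤ fs/2 = 13.3 kHz, appears at 12.4 kHz.
115.6 kHz mod fs = 9.2 kHz.
9.2 kHz ≤ fs/2 = 13.3 kHz, appears at 9.2 kHz.
Distinct values: {0.6 kHz, 9.2 kHz, 12.4 kHz}.

0.6 kHz, 9.2 kHz, 12.4 kHz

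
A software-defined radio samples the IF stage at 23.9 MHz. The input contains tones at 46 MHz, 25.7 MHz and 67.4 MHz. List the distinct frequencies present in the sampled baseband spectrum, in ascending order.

fs/2 = 11.95 MHz.
46 MHz mod fs = 22.1 MHz.
22.1 MHz > fs/2 = 11.95 MHz, folds to fs − 22.1 MHz = 1.8 MHz.
25.7 MHz mod fs = 1.8 MHz.
1.8 MHz ≤ fs/2 = 11.95 MHz, appears at 1.8 MHz.
67.4 MHz mod fs = 19.6 MHz.
19.6 MHz > fs/2 = 11.95 MHz, folds to fs − 19.6 MHz = 4.3 MHz.
Distinct values: {1.8 MHz, 4.3 MHz}.

1.8 MHz, 4.3 MHz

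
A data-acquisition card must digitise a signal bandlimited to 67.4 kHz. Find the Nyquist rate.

134.8 kHz

Nyquist rate = 2 × 67.4 kHz = 134.8 kHz.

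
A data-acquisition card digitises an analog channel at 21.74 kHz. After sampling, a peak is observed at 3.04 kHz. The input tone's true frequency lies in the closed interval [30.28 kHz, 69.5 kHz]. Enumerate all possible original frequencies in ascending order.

Frequencies that alias to 3.04 kHz are k·fs ± 3.04 kHz for integer k ≥ 0.
k=0: 3.04 kHz.
k=1: 18.7 kHz, 24.78 kHz.
k=2: 40.44 kHz, 46.52 kHz.
k=3: 62.18 kHz, 68.26 kHz.
k=4: 83.92 kHz, 90 kHz.
Within [30.28 kHz, 69.5 kHz]: 40.44 kHz, 46.52 kHz, 62.18 kHz, 68.26 kHz.

40.44 kHz, 46.52 kHz, 62.18 kHz, 68.26 kHz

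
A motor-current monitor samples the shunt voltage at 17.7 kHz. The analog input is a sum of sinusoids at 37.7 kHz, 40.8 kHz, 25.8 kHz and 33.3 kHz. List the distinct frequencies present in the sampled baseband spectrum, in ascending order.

fs/2 = 8.85 kHz.
37.7 kHz mod fs = 2.3 kHz.
2.3 kHz ≤ fs/2 = 8.85 kHz, appears at 2.3 kHz.
40.8 kHz mod fs = 5.4 kHz.
5.4 kHz ≤ fs/2 = 8.85 kHz, appears at 5.4 kHz.
25.8 kHz mod fs = 8.1 kHz.
8.1 kHz ≤ fs/2 = 8.85 kHz, appears at 8.1 kHz.
33.3 kHz mod fs = 15.6 kHz.
15.6 kHz > fs/2 = 8.85 kHz, folds to fs − 15.6 kHz = 2.1 kHz.
Distinct values: {2.1 kHz, 2.3 kHz, 5.4 kHz, 8.1 kHz}.

2.1 kHz, 2.3 kHz, 5.4 kHz, 8.1 kHz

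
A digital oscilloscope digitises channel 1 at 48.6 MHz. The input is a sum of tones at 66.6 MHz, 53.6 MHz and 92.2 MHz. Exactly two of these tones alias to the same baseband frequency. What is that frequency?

fs/2 = 24.3 MHz.
66.6 MHz mod fs = 18 MHz.
18 MHz ≤ fs/2 = 24.3 MHz, appears at 18 MHz.
53.6 MHz mod fs = 5 MHz.
5 MHz ≤ fs/2 = 24.3 MHz, appears at 5 MHz.
92.2 MHz mod fs = 43.6 MHz.
43.6 MHz > fs/2 = 24.3 MHz, folds to fs − 43.6 MHz = 5 MHz.
53.6 MHz and 92.2 MHz both map to 5 MHz.

5 MHz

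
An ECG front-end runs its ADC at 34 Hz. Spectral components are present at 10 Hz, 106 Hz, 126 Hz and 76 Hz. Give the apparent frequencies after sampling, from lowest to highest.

4 Hz, 8 Hz, 10 Hz

fs/2 = 17 Hz.
10 Hz ≤ fs/2 = 17 Hz, passes unchanged.
106 Hz mod fs = 4 Hz.
4 Hz ≤ fs/2 = 17 Hz, appears at 4 Hz.
126 Hz mod fs = 24 Hz.
24 Hz > fs/2 = 17 Hz, folds to fs − 24 Hz = 10 Hz.
76 Hz mod fs = 8 Hz.
8 Hz ≤ fs/2 = 17 Hz, appears at 8 Hz.
Distinct values: {4 Hz, 8 Hz, 10 Hz}.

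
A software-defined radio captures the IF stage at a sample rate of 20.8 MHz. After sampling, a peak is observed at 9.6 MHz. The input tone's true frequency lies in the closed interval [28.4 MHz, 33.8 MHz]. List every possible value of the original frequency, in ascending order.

Frequencies that alias to 9.6 MHz are k·fs ± 9.6 MHz for integer k ≥ 0.
k=0: 9.6 MHz.
k=1: 11.2 MHz, 30.4 MHz.
k=2: 32 MHz, 51.2 MHz.
k=3: 52.8 MHz, 72 MHz.
Within [28.4 MHz, 33.8 MHz]: 30.4 MHz, 32 MHz.

30.4 MHz, 32 MHz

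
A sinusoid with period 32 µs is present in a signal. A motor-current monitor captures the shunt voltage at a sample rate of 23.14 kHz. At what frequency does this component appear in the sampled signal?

8.11 kHz

T = 32 µs → f = 1/T = 31.25 kHz.
31.25 kHz mod fs = 8.11 kHz.
8.11 kHz ≤ fs/2 = 11.57 kHz, appears at 8.11 kHz.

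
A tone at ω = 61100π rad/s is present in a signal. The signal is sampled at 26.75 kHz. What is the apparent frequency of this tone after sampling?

3.8 kHz

ω = 61100π rad/s → f = ω/(2π) = 30550 Hz = 30.55 kHz.
30.55 kHz mod fs = 3.8 kHz.
3.8 kHz ≤ fs/2 = 13.375 kHz, appears at 3.8 kHz.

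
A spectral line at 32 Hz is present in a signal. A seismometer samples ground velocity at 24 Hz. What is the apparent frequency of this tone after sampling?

32 Hz mod fs = 8 Hz.
8 Hz ≤ fs/2 = 12 Hz, appears at 8 Hz.

8 Hz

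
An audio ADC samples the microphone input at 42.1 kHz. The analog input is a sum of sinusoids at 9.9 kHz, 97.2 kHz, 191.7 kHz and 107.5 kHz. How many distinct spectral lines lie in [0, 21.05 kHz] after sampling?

3

fs/2 = 21.05 kHz.
9.9 kHz ≤ fs/2 = 21.05 kHz, passes unchanged.
97.2 kHz mod fs = 13 kHz.
13 kHz ≤ fs/2 = 21.05 kHz, appears at 13 kHz.
191.7 kHz mod fs = 23.3 kHz.
23.3 kHz > fs/2 = 21.05 kHz, folds to fs − 23.3 kHz = 18.8 kHz.
107.5 kHz mod fs = 23.3 kHz.
23.3 kHz > fs/2 = 21.05 kHz, folds to fs − 23.3 kHz = 18.8 kHz.
Distinct values: {9.9 kHz, 13 kHz, 18.8 kHz} → 3.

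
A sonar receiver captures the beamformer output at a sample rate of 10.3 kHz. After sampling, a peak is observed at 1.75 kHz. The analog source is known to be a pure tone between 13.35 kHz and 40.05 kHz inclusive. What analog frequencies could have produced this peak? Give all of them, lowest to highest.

Frequencies that alias to 1.75 kHz are k·fs ± 1.75 kHz for integer k ≥ 0.
k=0: 1.75 kHz.
k=1: 8.55 kHz, 12.05 kHz.
k=2: 18.85 kHz, 22.35 kHz.
k=3: 29.15 kHz, 32.65 kHz.
k=4: 39.45 kHz, 42.95 kHz.
k=5: 49.75 kHz, 53.25 kHz.
Within [13.35 kHz, 40.05 kHz]: 18.85 kHz, 22.35 kHz, 29.15 kHz, 32.65 kHz, 39.45 kHz.

18.85 kHz, 22.35 kHz, 29.15 kHz, 32.65 kHz, 39.45 kHz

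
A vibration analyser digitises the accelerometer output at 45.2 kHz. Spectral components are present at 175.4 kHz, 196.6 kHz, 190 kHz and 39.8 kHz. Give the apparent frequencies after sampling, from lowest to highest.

fs/2 = 22.6 kHz.
175.4 kHz mod fs = 39.8 kHz.
39.8 kHz > fs/2 = 22.6 kHz, folds to fs − 39.8 kHz = 5.4 kHz.
196.6 kHz mod fs = 15.8 kHz.
15.8 kHz ≤ fs/2 = 22.6 kHz, appears at 15.8 kHz.
190 kHz mod fs = 9.2 kHz.
9.2 kHz ≤ fs/2 = 22.6 kHz, appears at 9.2 kHz.
39.8 kHz > fs/2 = 22.6 kHz, folds to fs − 39.8 kHz = 5.4 kHz.
Distinct values: {5.4 kHz, 9.2 kHz, 15.8 kHz}.

5.4 kHz, 9.2 kHz, 15.8 kHz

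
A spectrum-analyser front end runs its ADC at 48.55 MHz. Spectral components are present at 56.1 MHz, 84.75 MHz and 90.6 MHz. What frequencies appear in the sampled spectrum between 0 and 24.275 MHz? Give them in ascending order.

6.5 MHz, 7.55 MHz, 12.35 MHz

fs/2 = 24.275 MHz.
56.1 MHz mod fs = 7.55 MHz.
7.55 MHz ≤ fs/2 = 24.275 MHz, appears at 7.55 MHz.
84.75 MHz mod fs = 36.2 MHz.
36.2 MHz > fs/2 = 24.275 MHz, folds to fs − 36.2 MHz = 12.35 MHz.
90.6 MHz mod fs = 42.05 MHz.
42.05 MHz > fs/2 = 24.275 MHz, folds to fs − 42.05 MHz = 6.5 MHz.
Distinct values: {6.5 MHz, 7.55 MHz, 12.35 MHz}.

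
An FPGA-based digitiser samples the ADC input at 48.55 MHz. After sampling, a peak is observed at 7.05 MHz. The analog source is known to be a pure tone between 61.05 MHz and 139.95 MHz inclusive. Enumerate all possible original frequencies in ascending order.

90.05 MHz, 104.15 MHz, 138.6 MHz

Frequencies that alias to 7.05 MHz are k·fs ± 7.05 MHz for integer k ≥ 0.
k=0: 7.05 MHz.
k=1: 41.5 MHz, 55.6 MHz.
k=2: 90.05 MHz, 104.15 MHz.
k=3: 138.6 MHz, 152.7 MHz.
k=4: 187.15 MHz, 201.25 MHz.
Within [61.05 MHz, 139.95 MHz]: 90.05 MHz, 104.15 MHz, 138.6 MHz.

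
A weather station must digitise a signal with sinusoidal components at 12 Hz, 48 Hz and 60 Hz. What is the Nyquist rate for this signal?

Highest-frequency component: 60 Hz.
Nyquist rate = 2 × 60 Hz = 120 Hz.

120 Hz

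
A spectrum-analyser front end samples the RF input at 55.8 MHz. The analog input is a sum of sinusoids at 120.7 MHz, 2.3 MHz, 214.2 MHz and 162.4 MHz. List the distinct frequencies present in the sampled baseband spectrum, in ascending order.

fs/2 = 27.9 MHz.
120.7 MHz mod fs = 9.1 MHz.
9.1 MHz ≤ fs/2 = 27.9 MHz, appears at 9.1 MHz.
2.3 MHz ≤ fs/2 = 27.9 MHz, passes unchanged.
214.2 MHz mod fs = 46.8 MHz.
46.8 MHz > fs/2 = 27.9 MHz, folds to fs − 46.8 MHz = 9 MHz.
162.4 MHz mod fs = 50.8 MHz.
50.8 MHz > fs/2 = 27.9 MHz, folds to fs − 50.8 MHz = 5 MHz.
Distinct values: {2.3 MHz, 5 MHz, 9 MHz, 9.1 MHz}.

2.3 MHz, 5 MHz, 9 MHz, 9.1 MHz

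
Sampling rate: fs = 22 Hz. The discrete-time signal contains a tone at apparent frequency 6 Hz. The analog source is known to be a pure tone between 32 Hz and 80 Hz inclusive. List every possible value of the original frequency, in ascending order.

Frequencies that alias to 6 Hz are k·fs ± 6 Hz for integer k ≥ 0.
k=0: 6 Hz.
k=1: 16 Hz, 28 Hz.
k=2: 38 Hz, 50 Hz.
k=3: 60 Hz, 72 Hz.
k=4: 82 Hz, 94 Hz.
Within [32 Hz, 80 Hz]: 38 Hz, 50 Hz, 60 Hz, 72 Hz.

38 Hz, 50 Hz, 60 Hz, 72 Hz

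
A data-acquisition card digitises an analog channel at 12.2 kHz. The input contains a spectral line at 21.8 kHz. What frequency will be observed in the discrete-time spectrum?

2.6 kHz

21.8 kHz mod fs = 9.6 kHz.
9.6 kHz > fs/2 = 6.1 kHz, folds to fs − 9.6 kHz = 2.6 kHz.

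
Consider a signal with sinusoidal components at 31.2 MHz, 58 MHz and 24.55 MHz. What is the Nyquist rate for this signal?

116 MHz

Highest-frequency component: 58 MHz.
Nyquist rate = 2 × 58 MHz = 116 MHz.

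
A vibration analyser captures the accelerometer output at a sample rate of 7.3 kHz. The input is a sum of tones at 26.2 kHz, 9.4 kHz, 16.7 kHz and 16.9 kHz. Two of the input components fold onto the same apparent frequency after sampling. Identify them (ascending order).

9.4 kHz, 16.7 kHz

fs/2 = 3.65 kHz.
26.2 kHz mod fs = 4.3 kHz.
4.3 kHz > fs/2 = 3.65 kHz, folds to fs − 4.3 kHz = 3 kHz.
9.4 kHz mod fs = 2.1 kHz.
2.1 kHz ≤ fs/2 = 3.65 kHz, appears at 2.1 kHz.
16.7 kHz mod fs = 2.1 kHz.
2.1 kHz ≤ fs/2 = 3.65 kHz, appears at 2.1 kHz.
16.9 kHz mod fs = 2.3 kHz.
2.3 kHz ≤ fs/2 = 3.65 kHz, appears at 2.3 kHz.
9.4 kHz and 16.7 kHz both map to 2.1 kHz.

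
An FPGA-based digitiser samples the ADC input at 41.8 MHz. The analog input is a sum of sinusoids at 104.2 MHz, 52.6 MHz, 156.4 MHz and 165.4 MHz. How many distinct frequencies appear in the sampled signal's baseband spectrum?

fs/2 = 20.9 MHz.
104.2 MHz mod fs = 20.6 MHz.
20.6 MHz ≤ fs/2 = 20.9 MHz, appears at 20.6 MHz.
52.6 MHz mod fs = 10.8 MHz.
10.8 MHz ≤ fs/2 = 20.9 MHz, appears at 10.8 MHz.
156.4 MHz mod fs = 31 MHz.
31 MHz > fs/2 = 20.9 MHz, folds to fs − 31 MHz = 10.8 MHz.
165.4 MHz mod fs = 40 MHz.
40 MHz > fs/2 = 20.9 MHz, folds to fs − 40 MHz = 1.8 MHz.
Distinct values: {1.8 MHz, 10.8 MHz, 20.6 MHz} → 3.

3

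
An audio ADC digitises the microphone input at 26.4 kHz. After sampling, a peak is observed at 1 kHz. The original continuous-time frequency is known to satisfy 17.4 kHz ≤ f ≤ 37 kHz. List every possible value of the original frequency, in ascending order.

Frequencies that alias to 1 kHz are k·fs ± 1 kHz for integer k ≥ 0.
k=0: 1 kHz.
k=1: 25.4 kHz, 27.4 kHz.
k=2: 51.8 kHz, 53.8 kHz.
Within [17.4 kHz, 37 kHz]: 25.4 kHz, 27.4 kHz.

25.4 kHz, 27.4 kHz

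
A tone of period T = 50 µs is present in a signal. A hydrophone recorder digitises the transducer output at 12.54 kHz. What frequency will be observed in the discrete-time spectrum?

T = 50 µs → f = 1/T = 20 kHz.
20 kHz mod fs = 7.46 kHz.
7.46 kHz > fs/2 = 6.27 kHz, folds to fs − 7.46 kHz = 5.08 kHz.

5.08 kHz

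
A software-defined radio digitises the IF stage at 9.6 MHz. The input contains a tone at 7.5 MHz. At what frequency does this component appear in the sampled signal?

2.1 MHz

7.5 MHz > fs/2 = 4.8 MHz, folds to fs − 7.5 MHz = 2.1 MHz.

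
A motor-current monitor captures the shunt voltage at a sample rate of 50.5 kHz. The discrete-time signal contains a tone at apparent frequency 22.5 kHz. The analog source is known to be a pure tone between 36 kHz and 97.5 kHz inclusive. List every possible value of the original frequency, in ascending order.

Frequencies that alias to 22.5 kHz are k·fs ± 22.5 kHz for integer k ≥ 0.
k=0: 22.5 kHz.
k=1: 28 kHz, 73 kHz.
k=2: 78.5 kHz, 123.5 kHz.
k=3: 129 kHz, 174 kHz.
Within [36 kHz, 97.5 kHz]: 73 kHz, 78.5 kHz.

73 kHz, 78.5 kHz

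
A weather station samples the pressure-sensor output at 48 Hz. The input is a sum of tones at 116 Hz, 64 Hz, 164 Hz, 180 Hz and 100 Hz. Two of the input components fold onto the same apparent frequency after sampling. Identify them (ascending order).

fs/2 = 24 Hz.
116 Hz mod fs = 20 Hz.
20 Hz ≤ fs/2 = 24 Hz, appears at 20 Hz.
64 Hz mod fs = 16 Hz.
16 Hz ≤ fs/2 = 24 Hz, appears at 16 Hz.
164 Hz mod fs = 20 Hz.
20 Hz ≤ fs/2 = 24 Hz, appears at 20 Hz.
180 Hz mod fs = 36 Hz.
36 Hz > fs/2 = 24 Hz, folds to fs − 36 Hz = 12 Hz.
100 Hz mod fs = 4 Hz.
4 Hz ≤ fs/2 = 24 Hz, appears at 4 Hz.
116 Hz and 164 Hz both map to 20 Hz.

116 Hz, 164 Hz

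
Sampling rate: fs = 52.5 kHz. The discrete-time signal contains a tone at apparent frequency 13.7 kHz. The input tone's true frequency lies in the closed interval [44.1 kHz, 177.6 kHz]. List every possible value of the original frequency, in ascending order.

Frequencies that alias to 13.7 kHz are k·fs ± 13.7 kHz for integer k ≥ 0.
k=0: 13.7 kHz.
k=1: 38.8 kHz, 66.2 kHz.
k=2: 91.3 kHz, 118.7 kHz.
k=3: 143.8 kHz, 171.2 kHz.
k=4: 196.3 kHz, 223.7 kHz.
Within [44.1 kHz, 177.6 kHz]: 66.2 kHz, 91.3 kHz, 118.7 kHz, 143.8 kHz, 171.2 kHz.

66.2 kHz, 91.3 kHz, 118.7 kHz, 143.8 kHz, 171.2 kHz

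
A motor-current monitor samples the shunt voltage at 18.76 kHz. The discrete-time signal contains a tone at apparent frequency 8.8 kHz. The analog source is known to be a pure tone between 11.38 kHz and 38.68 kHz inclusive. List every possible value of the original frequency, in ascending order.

27.56 kHz, 28.72 kHz

Frequencies that alias to 8.8 kHz are k·fs ± 8.8 kHz for integer k ≥ 0.
k=0: 8.8 kHz.
k=1: 9.96 kHz, 27.56 kHz.
k=2: 28.72 kHz, 46.32 kHz.
k=3: 47.48 kHz, 65.08 kHz.
Within [11.38 kHz, 38.68 kHz]: 27.56 kHz, 28.72 kHz.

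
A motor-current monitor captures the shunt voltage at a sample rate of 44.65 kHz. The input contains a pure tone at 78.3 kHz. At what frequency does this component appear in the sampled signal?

78.3 kHz mod fs = 33.65 kHz.
33.65 kHz > fs/2 = 22.325 kHz, folds to fs − 33.65 kHz = 11 kHz.

11 kHz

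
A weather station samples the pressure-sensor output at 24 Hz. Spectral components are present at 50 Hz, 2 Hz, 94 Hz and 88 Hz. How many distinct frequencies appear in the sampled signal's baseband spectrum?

fs/2 = 12 Hz.
50 Hz mod fs = 2 Hz.
2 Hz ≤ fs/2 = 12 Hz, appears at 2 Hz.
2 Hz ≤ fs/2 = 12 Hz, passes unchanged.
94 Hz mod fs = 22 Hz.
22 Hz > fs/2 = 12 Hz, folds to fs − 22 Hz = 2 Hz.
88 Hz mod fs = 16 Hz.
16 Hz > fs/2 = 12 Hz, folds to fs − 16 Hz = 8 Hz.
Distinct values: {2 Hz, 8 Hz} → 2.

2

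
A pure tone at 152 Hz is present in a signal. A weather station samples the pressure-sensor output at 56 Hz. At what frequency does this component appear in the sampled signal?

16 Hz

152 Hz mod fs = 40 Hz.
40 Hz > fs/2 = 28 Hz, folds to fs − 40 Hz = 16 Hz.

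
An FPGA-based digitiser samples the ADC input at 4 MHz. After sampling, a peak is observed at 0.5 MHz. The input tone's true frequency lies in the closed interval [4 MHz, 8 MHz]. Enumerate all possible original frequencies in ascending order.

Frequencies that alias to 0.5 MHz are k·fs ± 0.5 MHz for integer k ≥ 0.
k=0: 0.5 MHz.
k=1: 3.5 MHz, 4.5 MHz.
k=2: 7.5 MHz, 8.5 MHz.
k=3: 11.5 MHz, 12.5 MHz.
Within [4 MHz, 8 MHz]: 4.5 MHz, 7.5 MHz.

4.5 MHz, 7.5 MHz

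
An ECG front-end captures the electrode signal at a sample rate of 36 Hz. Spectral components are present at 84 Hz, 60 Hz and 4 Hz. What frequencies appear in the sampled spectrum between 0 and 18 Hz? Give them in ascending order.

4 Hz, 12 Hz

fs/2 = 18 Hz.
84 Hz mod fs = 12 Hz.
12 Hz ≤ fs/2 = 18 Hz, appears at 12 Hz.
60 Hz mod fs = 24 Hz.
24 Hz > fs/2 = 18 Hz, folds to fs − 24 Hz = 12 Hz.
4 Hz ≤ fs/2 = 18 Hz, passes unchanged.
Distinct values: {4 Hz, 12 Hz}.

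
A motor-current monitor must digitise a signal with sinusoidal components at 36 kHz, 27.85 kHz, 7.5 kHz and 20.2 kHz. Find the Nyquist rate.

Highest-frequency component: 36 kHz.
Nyquist rate = 2 × 36 kHz = 72 kHz.

72 kHz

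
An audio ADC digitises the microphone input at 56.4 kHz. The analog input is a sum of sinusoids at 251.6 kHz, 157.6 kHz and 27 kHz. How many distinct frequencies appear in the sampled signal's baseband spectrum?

3

fs/2 = 28.2 kHz.
251.6 kHz mod fs = 26 kHz.
26 kHz ≤ fs/2 = 28.2 kHz, appears at 26 kHz.
157.6 kHz mod fs = 44.8 kHz.
44.8 kHz > fs/2 = 28.2 kHz, folds to fs − 44.8 kHz = 11.6 kHz.
27 kHz ≤ fs/2 = 28.2 kHz, passes unchanged.
Distinct values: {11.6 kHz, 26 kHz, 27 kHz} → 3.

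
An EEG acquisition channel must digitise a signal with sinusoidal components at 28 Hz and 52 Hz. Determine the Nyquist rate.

Highest-frequency component: 52 Hz.
Nyquist rate = 2 × 52 Hz = 104 Hz.

104 Hz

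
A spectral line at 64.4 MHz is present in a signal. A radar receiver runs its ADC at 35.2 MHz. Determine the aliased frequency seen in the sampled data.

64.4 MHz mod fs = 29.2 MHz.
29.2 MHz > fs/2 = 17.6 MHz, folds to fs − 29.2 MHz = 6 MHz.

6 MHz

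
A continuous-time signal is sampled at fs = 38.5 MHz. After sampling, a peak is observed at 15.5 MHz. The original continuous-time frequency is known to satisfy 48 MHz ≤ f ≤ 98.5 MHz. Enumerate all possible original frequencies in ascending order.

54 MHz, 61.5 MHz, 92.5 MHz

Frequencies that alias to 15.5 MHz are k·fs ± 15.5 MHz for integer k ≥ 0.
k=0: 15.5 MHz.
k=1: 23 MHz, 54 MHz.
k=2: 61.5 MHz, 92.5 MHz.
k=3: 100 MHz, 131 MHz.
Within [48 MHz, 98.5 MHz]: 54 MHz, 61.5 MHz, 92.5 MHz.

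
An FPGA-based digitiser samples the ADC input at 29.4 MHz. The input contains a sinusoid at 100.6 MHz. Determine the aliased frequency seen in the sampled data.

12.4 MHz

100.6 MHz mod fs = 12.4 MHz.
12.4 MHz ≤ fs/2 = 14.7 MHz, appears at 12.4 MHz.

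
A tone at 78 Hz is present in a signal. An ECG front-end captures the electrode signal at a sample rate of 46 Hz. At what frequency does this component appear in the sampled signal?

14 Hz

78 Hz mod fs = 32 Hz.
32 Hz > fs/2 = 23 Hz, folds to fs − 32 Hz = 14 Hz.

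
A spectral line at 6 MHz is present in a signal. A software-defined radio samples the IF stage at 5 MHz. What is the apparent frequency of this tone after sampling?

6 MHz mod fs = 1 MHz.
1 MHz ≤ fs/2 = 2.5 MHz, appears at 1 MHz.

1 MHz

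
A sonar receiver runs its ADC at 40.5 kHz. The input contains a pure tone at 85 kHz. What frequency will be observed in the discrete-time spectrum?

4 kHz

85 kHz mod fs = 4 kHz.
4 kHz ≤ fs/2 = 20.25 kHz, appears at 4 kHz.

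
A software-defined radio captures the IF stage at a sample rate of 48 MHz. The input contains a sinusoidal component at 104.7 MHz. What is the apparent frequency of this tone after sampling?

8.7 MHz

104.7 MHz mod fs = 8.7 MHz.
8.7 MHz ≤ fs/2 = 24 MHz, appears at 8.7 MHz.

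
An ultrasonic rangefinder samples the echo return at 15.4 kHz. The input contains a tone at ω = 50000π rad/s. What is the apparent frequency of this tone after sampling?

ω = 50000π rad/s → f = ω/(2π) = 25000 Hz = 25 kHz.
25 kHz mod fs = 9.6 kHz.
9.6 kHz > fs/2 = 7.7 kHz, folds to fs − 9.6 kHz = 5.8 kHz.

5.8 kHz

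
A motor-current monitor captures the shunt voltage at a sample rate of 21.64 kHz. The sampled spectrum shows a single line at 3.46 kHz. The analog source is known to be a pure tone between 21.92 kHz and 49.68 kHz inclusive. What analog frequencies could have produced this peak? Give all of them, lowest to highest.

25.1 kHz, 39.82 kHz, 46.74 kHz

Frequencies that alias to 3.46 kHz are k·fs ± 3.46 kHz for integer k ≥ 0.
k=0: 3.46 kHz.
k=1: 18.18 kHz, 25.1 kHz.
k=2: 39.82 kHz, 46.74 kHz.
k=3: 61.46 kHz, 68.38 kHz.
Within [21.92 kHz, 49.68 kHz]: 25.1 kHz, 39.82 kHz, 46.74 kHz.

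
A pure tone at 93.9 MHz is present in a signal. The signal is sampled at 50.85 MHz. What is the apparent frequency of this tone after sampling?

7.8 MHz

93.9 MHz mod fs = 43.05 MHz.
43.05 MHz > fs/2 = 25.425 MHz, folds to fs − 43.05 MHz = 7.8 MHz.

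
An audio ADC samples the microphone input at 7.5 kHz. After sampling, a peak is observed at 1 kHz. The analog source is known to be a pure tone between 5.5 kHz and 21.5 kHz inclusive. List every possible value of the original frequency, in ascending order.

Frequencies that alias to 1 kHz are k·fs ± 1 kHz for integer k ≥ 0.
k=0: 1 kHz.
k=1: 6.5 kHz, 8.5 kHz.
k=2: 14 kHz, 16 kHz.
k=3: 21.5 kHz, 23.5 kHz.
k=4: 29 kHz, 31 kHz.
Within [5.5 kHz, 21.5 kHz]: 6.5 kHz, 8.5 kHz, 14 kHz, 16 kHz, 21.5 kHz.

6.5 kHz, 8.5 kHz, 14 kHz, 16 kHz, 21.5 kHz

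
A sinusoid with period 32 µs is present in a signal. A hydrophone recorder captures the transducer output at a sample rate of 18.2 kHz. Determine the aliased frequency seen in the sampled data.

5.15 kHz

T = 32 µs → f = 1/T = 31.25 kHz.
31.25 kHz mod fs = 13.05 kHz.
13.05 kHz > fs/2 = 9.1 kHz, folds to fs − 13.05 kHz = 5.15 kHz.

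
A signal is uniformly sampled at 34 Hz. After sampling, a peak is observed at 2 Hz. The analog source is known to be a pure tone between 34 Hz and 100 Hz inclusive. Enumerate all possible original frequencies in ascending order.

36 Hz, 66 Hz, 70 Hz, 100 Hz

Frequencies that alias to 2 Hz are k·fs ± 2 Hz for integer k ≥ 0.
k=0: 2 Hz.
k=1: 32 Hz, 36 Hz.
k=2: 66 Hz, 70 Hz.
k=3: 100 Hz, 104 Hz.
k=4: 134 Hz, 138 Hz.
Within [34 Hz, 100 Hz]: 36 Hz, 66 Hz, 70 Hz, 100 Hz.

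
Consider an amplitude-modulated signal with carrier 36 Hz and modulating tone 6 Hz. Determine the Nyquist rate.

84 Hz

AM sidebands sit at fc ± fm = 30 Hz and 42 Hz.
Highest-frequency component: 42 Hz.
Nyquist rate = 2 × 42 Hz = 84 Hz.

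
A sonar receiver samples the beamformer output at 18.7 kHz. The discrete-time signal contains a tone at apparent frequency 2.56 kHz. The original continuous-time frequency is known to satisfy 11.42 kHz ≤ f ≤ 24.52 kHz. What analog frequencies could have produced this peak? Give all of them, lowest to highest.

16.14 kHz, 21.26 kHz

Frequencies that alias to 2.56 kHz are k·fs ± 2.56 kHz for integer k ≥ 0.
k=0: 2.56 kHz.
k=1: 16.14 kHz, 21.26 kHz.
k=2: 34.84 kHz, 39.96 kHz.
Within [11.42 kHz, 24.52 kHz]: 16.14 kHz, 21.26 kHz.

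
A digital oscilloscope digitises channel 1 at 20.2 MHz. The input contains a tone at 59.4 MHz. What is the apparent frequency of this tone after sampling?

1.2 MHz

59.4 MHz mod fs = 19 MHz.
19 MHz > fs/2 = 10.1 MHz, folds to fs − 19 MHz = 1.2 MHz.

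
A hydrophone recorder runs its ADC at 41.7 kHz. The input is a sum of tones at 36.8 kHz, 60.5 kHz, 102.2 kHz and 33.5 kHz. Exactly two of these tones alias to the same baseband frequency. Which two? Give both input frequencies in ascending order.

60.5 kHz, 102.2 kHz

fs/2 = 20.85 kHz.
36.8 kHz > fs/2 = 20.85 kHz, folds to fs − 36.8 kHz = 4.9 kHz.
60.5 kHz mod fs = 18.8 kHz.
18.8 kHz ≤ fs/2 = 20.85 kHz, appears at 18.8 kHz.
102.2 kHz mod fs = 18.8 kHz.
18.8 kHz ≤ fs/2 = 20.85 kHz, appears at 18.8 kHz.
33.5 kHz > fs/2 = 20.85 kHz, folds to fs − 33.5 kHz = 8.2 kHz.
60.5 kHz and 102.2 kHz both map to 18.8 kHz.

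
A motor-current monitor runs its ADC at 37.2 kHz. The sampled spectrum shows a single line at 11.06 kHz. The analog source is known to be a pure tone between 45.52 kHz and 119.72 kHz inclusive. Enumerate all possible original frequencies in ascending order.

Frequencies that alias to 11.06 kHz are k·fs ± 11.06 kHz for integer k ≥ 0.
k=0: 11.06 kHz.
k=1: 26.14 kHz, 48.26 kHz.
k=2: 63.34 kHz, 85.46 kHz.
k=3: 100.54 kHz, 122.66 kHz.
k=4: 137.74 kHz, 159.86 kHz.
Within [45.52 kHz, 119.72 kHz]: 48.26 kHz, 63.34 kHz, 85.46 kHz, 100.54 kHz.

48.26 kHz, 63.34 kHz, 85.46 kHz, 100.54 kHz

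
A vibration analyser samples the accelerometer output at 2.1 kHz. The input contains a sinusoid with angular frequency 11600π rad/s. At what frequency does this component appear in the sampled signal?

ω = 11600π rad/s → f = ω/(2π) = 5800 Hz = 5.8 kHz.
5.8 kHz mod fs = 1.6 kHz.
1.6 kHz > fs/2 = 1.05 kHz, folds to fs − 1.6 kHz = 0.5 kHz.

0.5 kHz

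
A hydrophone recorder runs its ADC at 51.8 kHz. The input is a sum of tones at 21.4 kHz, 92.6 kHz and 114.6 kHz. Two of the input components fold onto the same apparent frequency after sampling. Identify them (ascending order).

92.6 kHz, 114.6 kHz

fs/2 = 25.9 kHz.
21.4 kHz ≤ fs/2 = 25.9 kHz, passes unchanged.
92.6 kHz mod fs = 40.8 kHz.
40.8 kHz > fs/2 = 25.9 kHz, folds to fs − 40.8 kHz = 11 kHz.
114.6 kHz mod fs = 11 kHz.
11 kHz ≤ fs/2 = 25.9 kHz, appears at 11 kHz.
92.6 kHz and 114.6 kHz both map to 11 kHz.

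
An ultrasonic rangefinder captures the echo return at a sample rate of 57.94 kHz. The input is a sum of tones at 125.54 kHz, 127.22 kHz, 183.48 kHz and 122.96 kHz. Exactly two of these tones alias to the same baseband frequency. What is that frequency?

fs/2 = 28.97 kHz.
125.54 kHz mod fs = 9.66 kHz.
9.66 kHz ≤ fs/2 = 28.97 kHz, appears at 9.66 kHz.
127.22 kHz mod fs = 11.34 kHz.
11.34 kHz ≤ fs/2 = 28.97 kHz, appears at 11.34 kHz.
183.48 kHz mod fs = 9.66 kHz.
9.66 kHz ≤ fs/2 = 28.97 kHz, appears at 9.66 kHz.
122.96 kHz mod fs = 7.08 kHz.
7.08 kHz ≤ fs/2 = 28.97 kHz, appears at 7.08 kHz.
125.54 kHz and 183.48 kHz both map to 9.66 kHz.

9.66 kHz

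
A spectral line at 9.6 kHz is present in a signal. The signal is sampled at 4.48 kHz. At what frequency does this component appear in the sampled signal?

9.6 kHz mod fs = 0.64 kHz.
0.64 kHz ≤ fs/2 = 2.24 kHz, appears at 0.64 kHz.

0.64 kHz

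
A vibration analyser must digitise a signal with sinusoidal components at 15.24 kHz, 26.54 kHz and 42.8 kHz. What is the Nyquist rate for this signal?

Highest-frequency component: 42.8 kHz.
Nyquist rate = 2 × 42.8 kHz = 85.6 kHz.

85.6 kHz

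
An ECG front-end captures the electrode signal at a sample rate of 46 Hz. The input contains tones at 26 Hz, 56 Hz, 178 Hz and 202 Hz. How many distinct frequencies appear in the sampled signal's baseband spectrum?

fs/2 = 23 Hz.
26 Hz > fs/2 = 23 Hz, folds to fs − 26 Hz = 20 Hz.
56 Hz mod fs = 10 Hz.
10 Hz ≤ fs/2 = 23 Hz, appears at 10 Hz.
178 Hz mod fs = 40 Hz.
40 Hz > fs/2 = 23 Hz, folds to fs − 40 Hz = 6 Hz.
202 Hz mod fs = 18 Hz.
18 Hz ≤ fs/2 = 23 Hz, appears at 18 Hz.
Distinct values: {6 Hz, 10 Hz, 18 Hz, 20 Hz} → 4.

4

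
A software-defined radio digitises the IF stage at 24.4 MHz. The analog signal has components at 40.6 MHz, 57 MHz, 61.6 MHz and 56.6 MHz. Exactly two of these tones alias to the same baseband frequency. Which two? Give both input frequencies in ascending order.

40.6 MHz, 57 MHz

fs/2 = 12.2 MHz.
40.6 MHz mod fs = 16.2 MHz.
16.2 MHz > fs/2 = 12.2 MHz, folds to fs − 16.2 MHz = 8.2 MHz.
57 MHz mod fs = 8.2 MHz.
8.2 MHz ≤ fs/2 = 12.2 MHz, appears at 8.2 MHz.
61.6 MHz mod fs = 12.8 MHz.
12.8 MHz > fs/2 = 12.2 MHz, folds to fs − 12.8 MHz = 11.6 MHz.
56.6 MHz mod fs = 7.8 MHz.
7.8 MHz ≤ fs/2 = 12.2 MHz, appears at 7.8 MHz.
40.6 MHz and 57 MHz both map to 8.2 MHz.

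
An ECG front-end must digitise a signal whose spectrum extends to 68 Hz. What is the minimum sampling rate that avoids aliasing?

Nyquist rate = 2 × 68 Hz = 136 Hz.

136 Hz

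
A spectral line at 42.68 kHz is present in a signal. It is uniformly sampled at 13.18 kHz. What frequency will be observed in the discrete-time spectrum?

3.14 kHz

42.68 kHz mod fs = 3.14 kHz.
3.14 kHz ≤ fs/2 = 6.59 kHz, appears at 3.14 kHz.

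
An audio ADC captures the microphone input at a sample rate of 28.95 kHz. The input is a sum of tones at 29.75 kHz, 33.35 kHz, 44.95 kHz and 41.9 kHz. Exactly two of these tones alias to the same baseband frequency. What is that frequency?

fs/2 = 14.475 kHz.
29.75 kHz mod fs = 0.8 kHz.
0.8 kHz ≤ fs/2 = 14.475 kHz, appears at 0.8 kHz.
33.35 kHz mod fs = 4.4 kHz.
4.4 kHz ≤ fs/2 = 14.475 kHz, appears at 4.4 kHz.
44.95 kHz mod fs = 16 kHz.
16 kHz > fs/2 = 14.475 kHz, folds to fs − 16 kHz = 12.95 kHz.
41.9 kHz mod fs = 12.95 kHz.
12.95 kHz ≤ fs/2 = 14.475 kHz, appears at 12.95 kHz.
41.9 kHz and 44.95 kHz both map to 12.95 kHz.

12.95 kHz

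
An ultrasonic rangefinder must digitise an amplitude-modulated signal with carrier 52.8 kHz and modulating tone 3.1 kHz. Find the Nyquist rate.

AM sidebands sit at fc ± fm = 49.7 kHz and 55.9 kHz.
Highest-frequency component: 55.9 kHz.
Nyquist rate = 2 × 55.9 kHz = 111.8 kHz.

111.8 kHz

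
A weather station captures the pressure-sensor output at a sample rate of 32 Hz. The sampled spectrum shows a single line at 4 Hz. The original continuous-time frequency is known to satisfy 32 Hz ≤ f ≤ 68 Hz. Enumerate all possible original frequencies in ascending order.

Frequencies that alias to 4 Hz are k·fs ± 4 Hz for integer k ≥ 0.
k=0: 4 Hz.
k=1: 28 Hz, 36 Hz.
k=2: 60 Hz, 68 Hz.
k=3: 92 Hz, 100 Hz.
Within [32 Hz, 68 Hz]: 36 Hz, 60 Hz, 68 Hz.

36 Hz, 60 Hz, 68 Hz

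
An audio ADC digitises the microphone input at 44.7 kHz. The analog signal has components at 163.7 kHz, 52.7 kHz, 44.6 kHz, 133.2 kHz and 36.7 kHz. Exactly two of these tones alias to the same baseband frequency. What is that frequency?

fs/2 = 22.35 kHz.
163.7 kHz mod fs = 29.6 kHz.
29.6 kHz > fs/2 = 22.35 kHz, folds to fs − 29.6 kHz = 15.1 kHz.
52.7 kHz mod fs = 8 kHz.
8 kHz ≤ fs/2 = 22.35 kHz, appears at 8 kHz.
44.6 kHz > fs/2 = 22.35 kHz, folds to fs − 44.6 kHz = 0.1 kHz.
133.2 kHz mod fs = 43.8 kHz.
43.8 kHz > fs/2 = 22.35 kHz, folds to fs − 43.8 kHz = 0.9 kHz.
36.7 kHz > fs/2 = 22.35 kHz, folds to fs − 36.7 kHz = 8 kHz.
36.7 kHz and 52.7 kHz both map to 8 kHz.

8 kHz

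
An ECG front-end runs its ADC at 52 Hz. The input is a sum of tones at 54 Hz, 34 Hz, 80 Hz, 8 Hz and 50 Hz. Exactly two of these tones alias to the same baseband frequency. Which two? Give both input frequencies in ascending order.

fs/2 = 26 Hz.
54 Hz mod fs = 2 Hz.
2 Hz ≤ fs/2 = 26 Hz, appears at 2 Hz.
34 Hz > fs/2 = 26 Hz, folds to fs − 34 Hz = 18 Hz.
80 Hz mod fs = 28 Hz.
28 Hz > fs/2 = 26 Hz, folds to fs − 28 Hz = 24 Hz.
8 Hz ≤ fs/2 = 26 Hz, passes unchanged.
50 Hz > fs/2 = 26 Hz, folds to fs − 50 Hz = 2 Hz.
50 Hz and 54 Hz both map to 2 Hz.

50 Hz, 54 Hz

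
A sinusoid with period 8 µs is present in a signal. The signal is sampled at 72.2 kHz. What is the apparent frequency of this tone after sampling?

19.4 kHz

T = 8 µs → f = 1/T = 125 kHz.
125 kHz mod fs = 52.8 kHz.
52.8 kHz > fs/2 = 36.1 kHz, folds to fs − 52.8 kHz = 19.4 kHz.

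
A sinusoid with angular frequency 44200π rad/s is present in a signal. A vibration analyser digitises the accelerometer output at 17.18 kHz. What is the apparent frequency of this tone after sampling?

4.92 kHz

ω = 44200π rad/s → f = ω/(2π) = 22100 Hz = 22.1 kHz.
22.1 kHz mod fs = 4.92 kHz.
4.92 kHz ≤ fs/2 = 8.59 kHz, appears at 4.92 kHz.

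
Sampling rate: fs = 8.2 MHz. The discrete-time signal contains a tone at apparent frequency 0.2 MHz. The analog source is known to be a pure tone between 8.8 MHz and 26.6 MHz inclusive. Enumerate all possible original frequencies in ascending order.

Frequencies that alias to 0.2 MHz are k·fs ± 0.2 MHz for integer k ≥ 0.
k=0: 0.2 MHz.
k=1: 8 MHz, 8.4 MHz.
k=2: 16.2 MHz, 16.6 MHz.
k=3: 24.4 MHz, 24.8 MHz.
k=4: 32.6 MHz, 33 MHz.
Within [8.8 MHz, 26.6 MHz]: 16.2 MHz, 16.6 MHz, 24.4 MHz, 24.8 MHz.

16.2 MHz, 16.6 MHz, 24.4 MHz, 24.8 MHz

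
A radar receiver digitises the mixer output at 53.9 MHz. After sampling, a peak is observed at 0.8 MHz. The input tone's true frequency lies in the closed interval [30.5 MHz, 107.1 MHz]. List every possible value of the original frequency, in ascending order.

Frequencies that alias to 0.8 MHz are k·fs ± 0.8 MHz for integer k ≥ 0.
k=0: 0.8 MHz.
k=1: 53.1 MHz, 54.7 MHz.
k=2: 107 MHz, 108.6 MHz.
k=3: 160.9 MHz, 162.5 MHz.
Within [30.5 MHz, 107.1 MHz]: 53.1 MHz, 54.7 MHz, 107 MHz.

53.1 MHz, 54.7 MHz, 107 MHz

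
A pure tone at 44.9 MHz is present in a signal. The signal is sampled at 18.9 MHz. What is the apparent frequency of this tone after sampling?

44.9 MHz mod fs = 7.1 MHz.
7.1 MHz ≤ fs/2 = 9.45 MHz, appears at 7.1 MHz.

7.1 MHz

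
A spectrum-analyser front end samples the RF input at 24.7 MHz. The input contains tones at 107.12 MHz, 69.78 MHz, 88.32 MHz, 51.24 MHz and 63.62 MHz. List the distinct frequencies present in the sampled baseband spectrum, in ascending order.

1.84 MHz, 4.32 MHz, 8.32 MHz, 10.48 MHz

fs/2 = 12.35 MHz.
107.12 MHz mod fs = 8.32 MHz.
8.32 MHz ≤ fs/2 = 12.35 MHz, appears at 8.32 MHz.
69.78 MHz mod fs = 20.38 MHz.
20.38 MHz > fs/2 = 12.35 MHz, folds to fs − 20.38 MHz = 4.32 MHz.
88.32 MHz mod fs = 14.22 MHz.
14.22 MHz > fs/2 = 12.35 MHz, folds to fs − 14.22 MHz = 10.48 MHz.
51.24 MHz mod fs = 1.84 MHz.
1.84 MHz ≤ fs/2 = 12.35 MHz, appears at 1.84 MHz.
63.62 MHz mod fs = 14.22 MHz.
14.22 MHz > fs/2 = 12.35 MHz, folds to fs − 14.22 MHz = 10.48 MHz.
Distinct values: {1.84 MHz, 4.32 MHz, 8.32 MHz, 10.48 MHz}.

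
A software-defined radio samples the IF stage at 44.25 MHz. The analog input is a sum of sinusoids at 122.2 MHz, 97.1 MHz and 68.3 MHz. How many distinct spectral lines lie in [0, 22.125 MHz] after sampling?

fs/2 = 22.125 MHz.
122.2 MHz mod fs = 33.7 MHz.
33.7 MHz > fs/2 = 22.125 MHz, folds to fs − 33.7 MHz = 10.55 MHz.
97.1 MHz mod fs = 8.6 MHz.
8.6 MHz ≤ fs/2 = 22.125 MHz, appears at 8.6 MHz.
68.3 MHz mod fs = 24.05 MHz.
24.05 MHz > fs/2 = 22.125 MHz, folds to fs − 24.05 MHz = 20.2 MHz.
Distinct values: {8.6 MHz, 10.55 MHz, 20.2 MHz} → 3.

3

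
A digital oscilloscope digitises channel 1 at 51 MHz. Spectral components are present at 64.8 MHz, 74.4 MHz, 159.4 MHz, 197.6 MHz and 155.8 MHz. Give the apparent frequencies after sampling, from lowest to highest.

2.8 MHz, 6.4 MHz, 13.8 MHz, 23.4 MHz

fs/2 = 25.5 MHz.
64.8 MHz mod fs = 13.8 MHz.
13.8 MHz ≤ fs/2 = 25.5 MHz, appears at 13.8 MHz.
74.4 MHz mod fs = 23.4 MHz.
23.4 MHz ≤ fs/2 = 25.5 MHz, appears at 23.4 MHz.
159.4 MHz mod fs = 6.4 MHz.
6.4 MHz ≤ fs/2 = 25.5 MHz, appears at 6.4 MHz.
197.6 MHz mod fs = 44.6 MHz.
44.6 MHz > fs/2 = 25.5 MHz, folds to fs − 44.6 MHz = 6.4 MHz.
155.8 MHz mod fs = 2.8 MHz.
2.8 MHz ≤ fs/2 = 25.5 MHz, appears at 2.8 MHz.
Distinct values: {2.8 MHz, 6.4 MHz, 13.8 MHz, 23.4 MHz}.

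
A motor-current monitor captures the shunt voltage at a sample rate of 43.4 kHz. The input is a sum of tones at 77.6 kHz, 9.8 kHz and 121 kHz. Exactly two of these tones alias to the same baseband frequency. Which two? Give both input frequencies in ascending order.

fs/2 = 21.7 kHz.
77.6 kHz mod fs = 34.2 kHz.
34.2 kHz > fs/2 = 21.7 kHz, folds to fs − 34.2 kHz = 9.2 kHz.
9.8 kHz ≤ fs/2 = 21.7 kHz, passes unchanged.
121 kHz mod fs = 34.2 kHz.
34.2 kHz > fs/2 = 21.7 kHz, folds to fs − 34.2 kHz = 9.2 kHz.
77.6 kHz and 121 kHz both map to 9.2 kHz.

77.6 kHz, 121 kHz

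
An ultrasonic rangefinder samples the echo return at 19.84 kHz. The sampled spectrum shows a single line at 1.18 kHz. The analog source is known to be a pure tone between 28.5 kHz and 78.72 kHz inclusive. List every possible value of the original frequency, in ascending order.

Frequencies that alias to 1.18 kHz are k·fs ± 1.18 kHz for integer k ≥ 0.
k=0: 1.18 kHz.
k=1: 18.66 kHz, 21.02 kHz.
k=2: 38.5 kHz, 40.86 kHz.
k=3: 58.34 kHz, 60.7 kHz.
k=4: 78.18 kHz, 80.54 kHz.
k=5: 98.02 kHz, 100.38 kHz.
Within [28.5 kHz, 78.72 kHz]: 38.5 kHz, 40.86 kHz, 58.34 kHz, 60.7 kHz, 78.18 kHz.

38.5 kHz, 40.86 kHz, 58.34 kHz, 60.7 kHz, 78.18 kHz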